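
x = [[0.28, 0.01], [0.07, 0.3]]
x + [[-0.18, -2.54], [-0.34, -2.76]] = [[0.10, -2.53], [-0.27, -2.46]]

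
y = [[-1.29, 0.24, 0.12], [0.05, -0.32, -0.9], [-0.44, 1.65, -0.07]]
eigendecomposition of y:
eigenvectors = [[(0.97+0j), 0.10+0.02j, 0.10-0.02j], [(0.13+0j), -0.05+0.59j, -0.05-0.59j], [0.19+0.00j, (0.8+0j), 0.80-0.00j]]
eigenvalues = [(-1.24+0j), (-0.22+1.21j), (-0.22-1.21j)]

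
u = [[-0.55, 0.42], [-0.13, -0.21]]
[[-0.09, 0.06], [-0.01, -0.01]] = u @ [[0.14, -0.04],[-0.02, 0.08]]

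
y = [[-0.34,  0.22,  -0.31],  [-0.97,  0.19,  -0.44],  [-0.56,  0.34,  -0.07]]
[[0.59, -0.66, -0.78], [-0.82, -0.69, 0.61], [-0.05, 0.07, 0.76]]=y @[[2.50, -0.50, -3.05],  [3.54, -0.06, -1.86],  [-2.13, 2.64, 4.53]]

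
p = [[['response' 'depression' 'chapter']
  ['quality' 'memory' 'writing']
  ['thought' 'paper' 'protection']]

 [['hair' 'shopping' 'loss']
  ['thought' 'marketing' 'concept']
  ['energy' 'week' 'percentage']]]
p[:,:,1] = [['depression', 'memory', 'paper'], ['shopping', 'marketing', 'week']]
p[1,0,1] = 'shopping'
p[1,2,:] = ['energy', 'week', 'percentage']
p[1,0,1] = 'shopping'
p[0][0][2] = 'chapter'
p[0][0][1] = 'depression'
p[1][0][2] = 'loss'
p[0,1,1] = 'memory'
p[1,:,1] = ['shopping', 'marketing', 'week']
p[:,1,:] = [['quality', 'memory', 'writing'], ['thought', 'marketing', 'concept']]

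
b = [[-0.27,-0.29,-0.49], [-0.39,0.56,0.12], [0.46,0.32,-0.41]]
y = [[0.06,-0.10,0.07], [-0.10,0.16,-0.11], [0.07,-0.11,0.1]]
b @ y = [[-0.02, 0.03, -0.04], [-0.07, 0.12, -0.08], [-0.03, 0.05, -0.04]]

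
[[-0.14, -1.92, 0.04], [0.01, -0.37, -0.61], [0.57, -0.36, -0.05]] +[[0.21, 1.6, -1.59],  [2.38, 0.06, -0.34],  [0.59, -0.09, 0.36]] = [[0.07,-0.32,-1.55],  [2.39,-0.31,-0.95],  [1.16,-0.45,0.31]]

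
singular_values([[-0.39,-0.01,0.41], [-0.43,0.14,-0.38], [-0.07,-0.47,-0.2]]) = [0.61, 0.59, 0.47]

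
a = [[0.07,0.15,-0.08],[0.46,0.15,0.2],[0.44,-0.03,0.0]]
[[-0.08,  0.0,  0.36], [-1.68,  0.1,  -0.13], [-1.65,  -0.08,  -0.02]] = a @ [[-3.70,-0.15,0.05], [0.87,0.40,1.38], [-0.56,0.56,-1.82]]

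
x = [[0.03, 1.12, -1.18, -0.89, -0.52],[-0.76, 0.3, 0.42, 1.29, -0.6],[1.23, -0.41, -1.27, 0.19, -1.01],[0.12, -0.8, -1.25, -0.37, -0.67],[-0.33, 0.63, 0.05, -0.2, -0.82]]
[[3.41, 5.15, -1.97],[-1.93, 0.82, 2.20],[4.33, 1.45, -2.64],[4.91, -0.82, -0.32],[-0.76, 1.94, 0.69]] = x@ [[-0.18, 0.50, -2.01], [-0.72, 3.35, -0.91], [-3.58, -1.49, 0.99], [-0.15, 0.54, 0.09], [0.26, -0.21, -0.69]]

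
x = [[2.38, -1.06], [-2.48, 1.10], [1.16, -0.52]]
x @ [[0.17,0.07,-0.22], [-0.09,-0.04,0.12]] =[[0.50, 0.21, -0.65],[-0.52, -0.22, 0.68],[0.24, 0.1, -0.32]]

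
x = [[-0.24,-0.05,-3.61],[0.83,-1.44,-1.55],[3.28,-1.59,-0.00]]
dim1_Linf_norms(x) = [3.61, 1.55, 3.28]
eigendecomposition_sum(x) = [[(-0.28+1.91j), (0.33-0.84j), (-1.84-0.04j)], [(0.04+0.91j), 0.07-0.42j, -0.86+0.15j], [1.60+0.22j, -0.71-0.26j, -0.01+1.54j]] + [[-0.28-1.91j, 0.33+0.84j, -1.84+0.04j], [0.04-0.91j, (0.07+0.42j), -0.86-0.15j], [(1.6-0.22j), -0.71+0.26j, -0.01-1.54j]] + [[(0.33+0j), (-0.7-0j), 0.08+0.00j], [0.74+0.00j, (-1.59-0j), 0.18+0.00j], [0.08+0.00j, (-0.17-0j), 0.02+0.00j]]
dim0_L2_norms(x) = [3.39, 2.15, 3.93]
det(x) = -11.44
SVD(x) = [[0.62, -0.68, 0.39], [0.53, -0.01, -0.85], [0.58, 0.73, 0.36]] @ diag([4.134032932318422, 3.728613700112177, 0.7422341880043861]) @ [[0.53,-0.41,-0.74],[0.69,-0.3,0.66],[0.5,0.86,-0.13]]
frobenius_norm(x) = 5.62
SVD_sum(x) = [[1.36, -1.06, -1.89], [1.16, -0.91, -1.61], [1.27, -1.00, -1.77]] + [[-1.74,0.76,-1.68], [-0.02,0.01,-0.02], [1.87,-0.82,1.81]] + [[0.14,0.25,-0.04], [-0.31,-0.54,0.08], [0.13,0.23,-0.03]]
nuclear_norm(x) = 8.60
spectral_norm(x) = 4.13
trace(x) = -1.68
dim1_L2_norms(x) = [3.62, 2.27, 3.65]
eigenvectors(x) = [[(-0.72+0j), (-0.72-0j), -0.40+0.00j], [(-0.34+0.07j), (-0.34-0.07j), -0.91+0.00j], [0.01+0.60j, 0.01-0.60j, -0.10+0.00j]]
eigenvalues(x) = [(-0.22+3.03j), (-0.22-3.03j), (-1.24+0j)]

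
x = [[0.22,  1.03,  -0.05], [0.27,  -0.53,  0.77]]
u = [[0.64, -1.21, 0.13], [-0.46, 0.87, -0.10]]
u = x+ [[0.42, -2.24, 0.18], [-0.73, 1.40, -0.87]]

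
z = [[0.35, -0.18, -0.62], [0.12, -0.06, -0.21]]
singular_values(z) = [0.78, 0.0]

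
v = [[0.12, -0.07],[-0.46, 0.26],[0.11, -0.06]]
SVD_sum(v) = [[0.12, -0.07],[-0.46, 0.26],[0.11, -0.06]] + [[-0.0, -0.00], [-0.00, -0.0], [0.0, 0.0]]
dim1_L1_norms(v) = [0.19, 0.72, 0.17]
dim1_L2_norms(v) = [0.14, 0.53, 0.13]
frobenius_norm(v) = 0.56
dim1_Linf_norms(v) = [0.12, 0.46, 0.11]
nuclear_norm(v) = 0.56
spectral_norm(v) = 0.56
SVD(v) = [[-0.25,-0.70],  [0.94,-0.02],  [-0.22,0.71]] @ diag([0.5605290704262015, 0.0026760431869474574]) @ [[-0.87, 0.49],  [0.49, 0.87]]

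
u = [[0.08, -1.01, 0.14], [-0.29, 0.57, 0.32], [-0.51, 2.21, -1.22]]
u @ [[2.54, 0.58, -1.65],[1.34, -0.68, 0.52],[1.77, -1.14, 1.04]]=[[-0.9, 0.57, -0.51],[0.59, -0.92, 1.11],[-0.49, -0.41, 0.72]]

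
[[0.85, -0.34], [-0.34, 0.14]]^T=[[0.85, -0.34],[-0.34, 0.14]]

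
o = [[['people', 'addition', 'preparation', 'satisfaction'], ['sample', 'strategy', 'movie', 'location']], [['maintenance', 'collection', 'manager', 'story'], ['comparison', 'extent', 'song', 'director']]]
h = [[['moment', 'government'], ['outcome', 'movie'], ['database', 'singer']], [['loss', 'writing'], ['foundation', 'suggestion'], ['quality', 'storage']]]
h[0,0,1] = 'government'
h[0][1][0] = 'outcome'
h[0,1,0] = 'outcome'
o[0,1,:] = ['sample', 'strategy', 'movie', 'location']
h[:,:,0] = [['moment', 'outcome', 'database'], ['loss', 'foundation', 'quality']]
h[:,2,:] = [['database', 'singer'], ['quality', 'storage']]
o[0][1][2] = 'movie'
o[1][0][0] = 'maintenance'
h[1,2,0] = 'quality'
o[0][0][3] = 'satisfaction'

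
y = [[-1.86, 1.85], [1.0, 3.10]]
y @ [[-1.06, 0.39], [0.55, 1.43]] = [[2.99, 1.92], [0.65, 4.82]]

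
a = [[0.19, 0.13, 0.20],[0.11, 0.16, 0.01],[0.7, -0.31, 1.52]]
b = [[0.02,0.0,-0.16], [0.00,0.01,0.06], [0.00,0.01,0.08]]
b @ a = [[-0.11, 0.05, -0.24], [0.04, -0.02, 0.09], [0.06, -0.02, 0.12]]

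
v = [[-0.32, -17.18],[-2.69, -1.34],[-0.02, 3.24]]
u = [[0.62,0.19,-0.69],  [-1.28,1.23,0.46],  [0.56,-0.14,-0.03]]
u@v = [[-0.7, -13.14], [-2.91, 21.83], [0.20, -9.53]]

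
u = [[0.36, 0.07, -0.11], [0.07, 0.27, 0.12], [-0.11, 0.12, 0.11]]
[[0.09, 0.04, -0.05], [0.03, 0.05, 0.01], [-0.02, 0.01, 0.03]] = u @ [[0.24, 0.05, -0.04], [0.05, 0.21, -0.06], [-0.04, -0.06, 0.26]]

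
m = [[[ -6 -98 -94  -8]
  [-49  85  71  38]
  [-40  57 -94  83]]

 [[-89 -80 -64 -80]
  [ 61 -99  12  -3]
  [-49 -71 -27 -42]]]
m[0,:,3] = [-8, 38, 83]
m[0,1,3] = 38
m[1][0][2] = -64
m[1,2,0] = -49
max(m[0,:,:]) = 85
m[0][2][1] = 57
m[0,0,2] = -94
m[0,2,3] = 83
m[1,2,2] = -27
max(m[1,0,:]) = -64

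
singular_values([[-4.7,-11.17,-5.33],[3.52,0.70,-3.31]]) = [13.25, 4.85]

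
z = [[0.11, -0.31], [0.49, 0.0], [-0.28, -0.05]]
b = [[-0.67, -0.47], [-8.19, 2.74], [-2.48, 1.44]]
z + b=[[-0.56, -0.78], [-7.70, 2.74], [-2.76, 1.39]]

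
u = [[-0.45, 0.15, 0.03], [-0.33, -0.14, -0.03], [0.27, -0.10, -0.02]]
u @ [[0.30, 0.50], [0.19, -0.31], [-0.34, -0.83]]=[[-0.12, -0.30],[-0.12, -0.1],[0.07, 0.18]]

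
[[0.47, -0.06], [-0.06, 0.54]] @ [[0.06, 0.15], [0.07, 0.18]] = [[0.02, 0.06], [0.03, 0.09]]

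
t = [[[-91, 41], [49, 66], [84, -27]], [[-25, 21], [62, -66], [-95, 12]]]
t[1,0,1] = 21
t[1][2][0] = -95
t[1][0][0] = -25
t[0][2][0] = 84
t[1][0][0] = -25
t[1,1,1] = -66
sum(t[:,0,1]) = 62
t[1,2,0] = -95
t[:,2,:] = [[84, -27], [-95, 12]]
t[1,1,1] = -66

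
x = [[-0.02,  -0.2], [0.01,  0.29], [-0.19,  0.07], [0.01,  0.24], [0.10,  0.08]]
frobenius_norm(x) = 0.49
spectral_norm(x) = 0.44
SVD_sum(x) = [[-0.01,  -0.2], [0.01,  0.29], [0.00,  0.06], [0.01,  0.24], [0.0,  0.08]] + [[-0.01, 0.00], [0.0, -0.00], [-0.19, 0.01], [0.00, -0.0], [0.1, -0.0]]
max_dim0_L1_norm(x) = 0.88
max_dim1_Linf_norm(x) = 0.29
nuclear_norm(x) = 0.66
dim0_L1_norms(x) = [0.33, 0.88]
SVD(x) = [[0.46, 0.07], [-0.66, -0.01], [-0.15, 0.89], [-0.55, -0.02], [-0.19, -0.45]] @ diag([0.4394420128848298, 0.21584882976687417]) @ [[-0.03,-1.0], [-1.00,0.03]]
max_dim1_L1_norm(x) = 0.3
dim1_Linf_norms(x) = [0.2, 0.29, 0.19, 0.24, 0.1]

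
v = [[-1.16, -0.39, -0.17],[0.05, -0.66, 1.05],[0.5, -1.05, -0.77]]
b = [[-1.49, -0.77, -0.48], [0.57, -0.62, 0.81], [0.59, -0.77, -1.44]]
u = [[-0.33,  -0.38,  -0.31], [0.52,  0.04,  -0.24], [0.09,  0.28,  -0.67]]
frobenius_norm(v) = 2.24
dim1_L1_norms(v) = [1.72, 1.76, 2.32]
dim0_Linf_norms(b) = [1.49, 0.77, 1.44]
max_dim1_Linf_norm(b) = 1.49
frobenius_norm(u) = 1.10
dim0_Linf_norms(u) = [0.52, 0.38, 0.67]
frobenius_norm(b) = 2.72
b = u + v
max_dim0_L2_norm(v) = 1.31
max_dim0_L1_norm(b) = 2.73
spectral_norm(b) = 1.93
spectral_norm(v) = 1.40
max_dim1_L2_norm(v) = 1.39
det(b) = -3.22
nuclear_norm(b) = 4.58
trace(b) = -3.55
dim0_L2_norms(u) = [0.62, 0.47, 0.78]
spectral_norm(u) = 0.82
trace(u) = -0.96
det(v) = -2.14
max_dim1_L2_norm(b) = 1.74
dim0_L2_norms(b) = [1.7, 1.25, 1.72]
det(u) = -0.18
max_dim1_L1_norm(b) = 2.8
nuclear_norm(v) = 3.87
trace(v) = -2.59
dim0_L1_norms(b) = [2.65, 2.16, 2.73]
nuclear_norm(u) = 1.81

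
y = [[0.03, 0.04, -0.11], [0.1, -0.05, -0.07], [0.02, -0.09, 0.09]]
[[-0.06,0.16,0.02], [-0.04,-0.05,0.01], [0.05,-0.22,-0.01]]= y @ [[0.02,-1.28,-0.45], [0.04,0.62,-0.51], [0.61,-1.55,-0.48]]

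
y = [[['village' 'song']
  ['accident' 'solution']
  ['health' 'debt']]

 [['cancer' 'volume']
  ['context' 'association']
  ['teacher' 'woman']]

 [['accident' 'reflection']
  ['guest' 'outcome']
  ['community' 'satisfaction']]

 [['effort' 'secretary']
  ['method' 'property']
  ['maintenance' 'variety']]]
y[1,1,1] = 'association'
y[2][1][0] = 'guest'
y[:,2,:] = [['health', 'debt'], ['teacher', 'woman'], ['community', 'satisfaction'], ['maintenance', 'variety']]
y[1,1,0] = 'context'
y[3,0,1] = 'secretary'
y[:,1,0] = ['accident', 'context', 'guest', 'method']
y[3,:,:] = [['effort', 'secretary'], ['method', 'property'], ['maintenance', 'variety']]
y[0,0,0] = 'village'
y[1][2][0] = 'teacher'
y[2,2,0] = 'community'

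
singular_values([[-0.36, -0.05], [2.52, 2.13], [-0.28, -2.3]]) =[3.8, 1.4]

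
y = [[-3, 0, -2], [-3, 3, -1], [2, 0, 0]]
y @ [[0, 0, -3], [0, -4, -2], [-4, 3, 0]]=[[8, -6, 9], [4, -15, 3], [0, 0, -6]]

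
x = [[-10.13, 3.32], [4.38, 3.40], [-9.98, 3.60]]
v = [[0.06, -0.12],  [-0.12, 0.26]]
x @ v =[[-1.01, 2.08], [-0.15, 0.36], [-1.03, 2.13]]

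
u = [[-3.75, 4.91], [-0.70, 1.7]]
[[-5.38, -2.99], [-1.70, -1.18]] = u @ [[0.27, -0.25], [-0.89, -0.80]]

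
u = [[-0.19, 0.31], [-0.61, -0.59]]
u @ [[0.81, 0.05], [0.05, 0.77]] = [[-0.14, 0.23], [-0.52, -0.48]]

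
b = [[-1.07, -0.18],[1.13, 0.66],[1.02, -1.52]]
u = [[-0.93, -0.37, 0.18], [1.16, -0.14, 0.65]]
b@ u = [[0.79, 0.42, -0.31], [-0.29, -0.51, 0.63], [-2.71, -0.16, -0.80]]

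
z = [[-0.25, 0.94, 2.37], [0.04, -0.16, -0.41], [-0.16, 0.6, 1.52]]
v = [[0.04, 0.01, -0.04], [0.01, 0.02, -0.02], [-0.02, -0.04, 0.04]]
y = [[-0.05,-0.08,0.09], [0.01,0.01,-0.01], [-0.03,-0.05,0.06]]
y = z @ v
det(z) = 0.00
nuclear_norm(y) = 0.16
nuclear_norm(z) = 3.08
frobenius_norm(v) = 0.09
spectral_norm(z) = 3.07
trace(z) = 1.11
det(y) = 0.00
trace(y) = 0.02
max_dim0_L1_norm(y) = 0.16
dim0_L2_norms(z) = [0.3, 1.13, 2.85]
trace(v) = 0.10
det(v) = 0.00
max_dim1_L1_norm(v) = 0.1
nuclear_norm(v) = 0.11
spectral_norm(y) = 0.16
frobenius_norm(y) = 0.16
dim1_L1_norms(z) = [3.56, 0.61, 2.28]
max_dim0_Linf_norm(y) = 0.09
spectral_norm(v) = 0.08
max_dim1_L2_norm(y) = 0.13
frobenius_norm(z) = 3.07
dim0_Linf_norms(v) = [0.04, 0.04, 0.04]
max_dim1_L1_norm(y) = 0.22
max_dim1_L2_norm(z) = 2.56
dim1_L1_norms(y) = [0.22, 0.03, 0.14]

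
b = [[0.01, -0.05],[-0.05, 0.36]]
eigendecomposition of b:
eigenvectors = [[-0.99, 0.14], [-0.14, -0.99]]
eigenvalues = [0.0, 0.37]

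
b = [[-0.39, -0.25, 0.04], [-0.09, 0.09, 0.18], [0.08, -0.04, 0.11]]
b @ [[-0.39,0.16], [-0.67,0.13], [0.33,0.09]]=[[0.33, -0.09], [0.03, 0.01], [0.03, 0.02]]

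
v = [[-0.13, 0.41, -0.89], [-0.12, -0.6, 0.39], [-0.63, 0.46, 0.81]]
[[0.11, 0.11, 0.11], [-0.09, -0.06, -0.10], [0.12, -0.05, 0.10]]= v @ [[-0.11, -0.02, -0.10], [0.16, 0.04, 0.16], [-0.03, -0.10, -0.04]]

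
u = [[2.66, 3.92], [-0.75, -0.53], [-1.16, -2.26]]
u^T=[[2.66, -0.75, -1.16], [3.92, -0.53, -2.26]]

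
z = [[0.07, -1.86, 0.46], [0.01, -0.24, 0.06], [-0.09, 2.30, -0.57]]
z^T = [[0.07,  0.01,  -0.09], [-1.86,  -0.24,  2.30], [0.46,  0.06,  -0.57]]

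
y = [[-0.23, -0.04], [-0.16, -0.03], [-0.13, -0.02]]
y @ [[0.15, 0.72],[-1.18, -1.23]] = [[0.01, -0.12], [0.01, -0.08], [0.0, -0.07]]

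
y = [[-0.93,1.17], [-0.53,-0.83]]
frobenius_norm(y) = 1.79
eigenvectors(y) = [[(0.83+0j),(0.83-0j)], [0.04+0.56j,0.04-0.56j]]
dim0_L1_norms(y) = [1.46, 2.0]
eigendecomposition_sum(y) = [[-0.46+0.36j,(0.58+0.66j)], [(-0.26-0.3j),-0.42+0.42j]] + [[-0.46-0.36j, (0.58-0.66j)], [-0.26+0.30j, -0.41-0.42j]]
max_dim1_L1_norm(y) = 2.1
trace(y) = -1.76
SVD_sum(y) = [[-0.68, 1.30], [0.23, -0.44]] + [[-0.25, -0.13], [-0.76, -0.39]]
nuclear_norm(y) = 2.45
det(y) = 1.39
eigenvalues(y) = [(-0.88+0.79j), (-0.88-0.79j)]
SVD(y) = [[-0.95, 0.32], [0.32, 0.95]] @ diag([1.5473613419509578, 0.8995959523228918]) @ [[0.46,-0.89], [-0.89,-0.46]]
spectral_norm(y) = 1.55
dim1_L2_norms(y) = [1.49, 0.98]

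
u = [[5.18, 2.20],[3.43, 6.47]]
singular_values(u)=[8.75, 2.97]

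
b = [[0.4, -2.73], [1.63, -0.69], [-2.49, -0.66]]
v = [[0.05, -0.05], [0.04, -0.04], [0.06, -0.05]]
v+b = [[0.45,-2.78],[1.67,-0.73],[-2.43,-0.71]]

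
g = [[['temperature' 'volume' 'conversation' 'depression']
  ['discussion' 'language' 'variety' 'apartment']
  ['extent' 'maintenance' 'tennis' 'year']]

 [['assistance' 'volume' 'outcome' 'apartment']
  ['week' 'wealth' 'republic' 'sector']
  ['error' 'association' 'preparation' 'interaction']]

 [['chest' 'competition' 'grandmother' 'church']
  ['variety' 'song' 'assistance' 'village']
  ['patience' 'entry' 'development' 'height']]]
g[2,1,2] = 'assistance'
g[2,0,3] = 'church'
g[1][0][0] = 'assistance'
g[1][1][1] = 'wealth'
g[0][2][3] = 'year'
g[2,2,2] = 'development'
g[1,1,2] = 'republic'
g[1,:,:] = [['assistance', 'volume', 'outcome', 'apartment'], ['week', 'wealth', 'republic', 'sector'], ['error', 'association', 'preparation', 'interaction']]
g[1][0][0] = 'assistance'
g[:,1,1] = ['language', 'wealth', 'song']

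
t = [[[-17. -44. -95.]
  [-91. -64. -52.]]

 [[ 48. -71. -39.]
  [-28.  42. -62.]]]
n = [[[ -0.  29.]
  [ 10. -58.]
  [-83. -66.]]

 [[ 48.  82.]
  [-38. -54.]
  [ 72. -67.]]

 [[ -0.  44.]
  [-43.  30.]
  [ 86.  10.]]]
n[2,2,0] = 86.0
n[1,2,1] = -67.0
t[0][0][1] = -44.0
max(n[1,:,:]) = 82.0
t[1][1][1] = 42.0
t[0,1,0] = -91.0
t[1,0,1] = -71.0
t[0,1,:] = [-91.0, -64.0, -52.0]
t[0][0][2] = -95.0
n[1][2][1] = -67.0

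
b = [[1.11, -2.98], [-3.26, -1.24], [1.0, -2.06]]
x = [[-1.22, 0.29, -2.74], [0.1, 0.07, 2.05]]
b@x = [[-1.65, 0.11, -9.15], [3.85, -1.03, 6.39], [-1.43, 0.15, -6.96]]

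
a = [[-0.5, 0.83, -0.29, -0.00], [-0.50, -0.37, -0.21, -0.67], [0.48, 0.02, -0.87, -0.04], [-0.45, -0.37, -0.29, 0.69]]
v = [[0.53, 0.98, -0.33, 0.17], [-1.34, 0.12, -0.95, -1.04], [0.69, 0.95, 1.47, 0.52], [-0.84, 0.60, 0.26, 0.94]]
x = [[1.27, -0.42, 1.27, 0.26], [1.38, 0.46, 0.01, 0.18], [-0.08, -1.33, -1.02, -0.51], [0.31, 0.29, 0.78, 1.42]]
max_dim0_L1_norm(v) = 3.4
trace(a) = -1.05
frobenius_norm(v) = 3.32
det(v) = 3.59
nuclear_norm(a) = 3.89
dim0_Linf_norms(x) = [1.38, 1.33, 1.27, 1.42]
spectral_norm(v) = 2.61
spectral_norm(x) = 2.63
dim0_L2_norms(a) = [0.97, 0.98, 0.98, 0.96]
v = a @ x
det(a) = -0.89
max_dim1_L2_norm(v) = 1.95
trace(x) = 2.13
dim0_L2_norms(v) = [1.81, 1.5, 1.8, 1.5]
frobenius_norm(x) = 3.39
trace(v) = 3.06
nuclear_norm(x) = 6.22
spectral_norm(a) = 1.02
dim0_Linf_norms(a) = [0.5, 0.83, 0.87, 0.69]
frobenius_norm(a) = 1.95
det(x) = -4.04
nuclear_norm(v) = 6.05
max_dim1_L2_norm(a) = 1.01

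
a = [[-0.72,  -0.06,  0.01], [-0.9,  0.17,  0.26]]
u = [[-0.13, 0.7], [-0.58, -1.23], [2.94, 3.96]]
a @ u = [[0.16, -0.39],[0.78, 0.19]]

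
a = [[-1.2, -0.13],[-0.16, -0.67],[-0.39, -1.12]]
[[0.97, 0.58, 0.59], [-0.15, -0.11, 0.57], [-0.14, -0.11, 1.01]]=a @ [[-0.85, -0.51, -0.41], [0.42, 0.28, -0.76]]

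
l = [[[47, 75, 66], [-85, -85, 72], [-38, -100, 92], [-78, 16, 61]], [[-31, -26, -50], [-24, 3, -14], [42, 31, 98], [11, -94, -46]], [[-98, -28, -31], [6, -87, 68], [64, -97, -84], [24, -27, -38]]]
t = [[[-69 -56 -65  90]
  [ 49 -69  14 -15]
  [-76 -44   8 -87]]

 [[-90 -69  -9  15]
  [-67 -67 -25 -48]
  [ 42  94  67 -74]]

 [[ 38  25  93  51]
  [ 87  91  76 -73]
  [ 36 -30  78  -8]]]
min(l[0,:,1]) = -100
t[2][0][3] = 51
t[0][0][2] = -65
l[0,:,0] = [47, -85, -38, -78]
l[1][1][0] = -24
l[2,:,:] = [[-98, -28, -31], [6, -87, 68], [64, -97, -84], [24, -27, -38]]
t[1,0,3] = 15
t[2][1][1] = 91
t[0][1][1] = -69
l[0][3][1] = 16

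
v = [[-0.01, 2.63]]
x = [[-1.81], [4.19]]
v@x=[[11.04]]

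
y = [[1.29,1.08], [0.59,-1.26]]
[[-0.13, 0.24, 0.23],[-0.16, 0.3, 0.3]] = y @ [[-0.15, 0.28, 0.27],  [0.06, -0.11, -0.11]]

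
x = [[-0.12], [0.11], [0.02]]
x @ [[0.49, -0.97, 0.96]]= [[-0.06, 0.12, -0.12],[0.05, -0.11, 0.11],[0.01, -0.02, 0.02]]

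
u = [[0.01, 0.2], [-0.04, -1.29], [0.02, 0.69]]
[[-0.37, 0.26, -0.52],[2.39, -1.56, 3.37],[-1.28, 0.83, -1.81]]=u@ [[1.22,  3.56,  0.77], [-1.89,  1.1,  -2.64]]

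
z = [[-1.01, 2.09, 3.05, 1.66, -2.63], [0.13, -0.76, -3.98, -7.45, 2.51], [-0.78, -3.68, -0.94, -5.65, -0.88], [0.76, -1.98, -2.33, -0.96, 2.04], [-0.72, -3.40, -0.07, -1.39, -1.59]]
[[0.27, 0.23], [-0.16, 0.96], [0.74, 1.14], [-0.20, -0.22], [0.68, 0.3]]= z @ [[0.09, -0.27],[-0.09, -0.03],[0.01, 0.28],[-0.05, -0.22],[-0.23, 0.18]]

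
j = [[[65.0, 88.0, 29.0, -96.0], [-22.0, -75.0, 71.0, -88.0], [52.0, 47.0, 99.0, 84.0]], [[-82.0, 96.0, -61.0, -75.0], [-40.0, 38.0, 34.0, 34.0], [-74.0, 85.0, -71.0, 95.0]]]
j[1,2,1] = 85.0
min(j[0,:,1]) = -75.0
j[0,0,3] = -96.0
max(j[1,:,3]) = 95.0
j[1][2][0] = -74.0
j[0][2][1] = 47.0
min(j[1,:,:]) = -82.0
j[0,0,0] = 65.0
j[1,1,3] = 34.0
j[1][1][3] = 34.0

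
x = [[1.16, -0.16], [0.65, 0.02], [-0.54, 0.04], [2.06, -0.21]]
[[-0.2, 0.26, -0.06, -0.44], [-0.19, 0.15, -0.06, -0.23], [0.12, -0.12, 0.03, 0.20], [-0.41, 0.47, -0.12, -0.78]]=x @ [[-0.27, 0.23, -0.08, -0.36], [-0.70, 0.02, -0.23, 0.16]]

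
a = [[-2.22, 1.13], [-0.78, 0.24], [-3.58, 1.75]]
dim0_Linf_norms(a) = [3.58, 1.75]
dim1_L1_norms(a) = [3.35, 1.02, 5.33]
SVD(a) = [[-0.52,  0.3], [-0.17,  -0.95], [-0.84,  0.0]] @ diag([4.767857838501104, 0.13316017363904623]) @ [[0.90,-0.44], [0.44,0.9]]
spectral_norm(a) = 4.77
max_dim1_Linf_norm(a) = 3.58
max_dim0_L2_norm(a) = 4.28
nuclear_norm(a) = 4.90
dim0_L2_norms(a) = [4.28, 2.1]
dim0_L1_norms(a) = [6.58, 3.12]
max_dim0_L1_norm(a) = 6.58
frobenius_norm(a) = 4.77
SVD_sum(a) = [[-2.24, 1.09], [-0.72, 0.35], [-3.58, 1.75]] + [[0.02, 0.04], [-0.06, -0.11], [0.0, 0.00]]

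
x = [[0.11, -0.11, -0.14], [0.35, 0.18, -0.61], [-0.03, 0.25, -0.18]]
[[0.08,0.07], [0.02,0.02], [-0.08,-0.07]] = x @ [[-0.1, -0.09], [-0.49, -0.45], [-0.23, -0.21]]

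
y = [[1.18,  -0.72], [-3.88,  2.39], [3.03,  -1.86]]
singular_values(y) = [5.94, 0.01]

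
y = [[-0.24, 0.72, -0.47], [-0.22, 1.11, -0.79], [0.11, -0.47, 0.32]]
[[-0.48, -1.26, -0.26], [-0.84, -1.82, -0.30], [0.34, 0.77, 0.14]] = y @ [[-0.45, 1.28, 0.76], [-0.58, -0.60, 0.02], [0.37, 1.10, 0.19]]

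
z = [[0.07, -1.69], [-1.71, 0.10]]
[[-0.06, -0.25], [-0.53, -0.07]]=z @ [[0.31,  0.05], [0.05,  0.15]]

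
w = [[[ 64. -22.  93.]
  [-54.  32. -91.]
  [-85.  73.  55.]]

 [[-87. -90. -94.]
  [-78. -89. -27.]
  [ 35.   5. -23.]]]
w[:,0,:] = [[64.0, -22.0, 93.0], [-87.0, -90.0, -94.0]]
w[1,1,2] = -27.0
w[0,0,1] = -22.0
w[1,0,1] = -90.0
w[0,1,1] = 32.0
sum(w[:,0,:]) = -136.0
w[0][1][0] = -54.0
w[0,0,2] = 93.0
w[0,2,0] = -85.0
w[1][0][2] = -94.0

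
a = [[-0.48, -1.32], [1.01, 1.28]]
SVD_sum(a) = [[-0.70, -1.19],[0.82, 1.39]] + [[0.22,-0.13], [0.19,-0.11]]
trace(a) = 0.80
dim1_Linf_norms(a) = [1.32, 1.28]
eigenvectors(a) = [[(0.75+0j), (0.75-0j)], [(-0.5-0.43j), (-0.5+0.43j)]]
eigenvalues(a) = [(0.4+0.75j), (0.4-0.75j)]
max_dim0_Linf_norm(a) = 1.32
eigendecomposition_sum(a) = [[(-0.24+0.61j),  -0.66+0.35j], [0.50-0.27j,  (0.64+0.14j)]] + [[(-0.24-0.61j), (-0.66-0.35j)], [0.50+0.27j, 0.64-0.14j]]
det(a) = 0.72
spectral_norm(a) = 2.13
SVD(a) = [[-0.65, 0.76],  [0.76, 0.65]] @ diag([2.125303180820687, 0.33821056990204795]) @ [[0.51,0.86], [0.86,-0.51]]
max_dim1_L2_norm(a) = 1.63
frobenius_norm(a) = 2.15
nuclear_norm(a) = 2.46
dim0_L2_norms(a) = [1.12, 1.84]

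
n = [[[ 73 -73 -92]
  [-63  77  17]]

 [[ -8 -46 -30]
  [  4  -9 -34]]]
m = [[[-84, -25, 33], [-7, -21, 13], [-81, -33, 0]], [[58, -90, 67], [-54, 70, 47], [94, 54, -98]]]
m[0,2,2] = 0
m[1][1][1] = 70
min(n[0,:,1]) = -73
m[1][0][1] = -90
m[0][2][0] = -81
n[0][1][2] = 17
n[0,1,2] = 17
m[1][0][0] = 58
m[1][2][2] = -98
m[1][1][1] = 70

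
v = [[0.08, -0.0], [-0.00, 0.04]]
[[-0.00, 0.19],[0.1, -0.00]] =v @ [[-0.05,  2.41], [2.40,  -0.06]]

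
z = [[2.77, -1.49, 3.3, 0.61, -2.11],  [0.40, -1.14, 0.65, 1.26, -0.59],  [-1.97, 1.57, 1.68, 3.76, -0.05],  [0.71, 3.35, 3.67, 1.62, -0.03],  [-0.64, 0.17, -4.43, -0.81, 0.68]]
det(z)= 57.830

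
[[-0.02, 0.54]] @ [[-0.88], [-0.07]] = [[-0.02]]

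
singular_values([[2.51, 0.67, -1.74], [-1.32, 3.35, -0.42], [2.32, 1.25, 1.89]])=[3.68, 3.63, 2.59]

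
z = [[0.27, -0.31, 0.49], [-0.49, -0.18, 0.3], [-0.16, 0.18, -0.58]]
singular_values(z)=[0.91, 0.57, 0.11]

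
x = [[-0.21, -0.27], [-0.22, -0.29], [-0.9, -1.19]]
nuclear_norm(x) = 1.58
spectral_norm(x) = 1.57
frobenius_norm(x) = 1.57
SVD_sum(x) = [[-0.21, -0.27], [-0.22, -0.29], [-0.90, -1.19]] + [[-0.0,  0.0], [-0.00,  0.0], [0.00,  -0.00]]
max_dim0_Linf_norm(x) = 1.19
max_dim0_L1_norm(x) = 1.75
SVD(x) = [[-0.22, 0.97], [-0.23, 0.06], [-0.95, -0.24]] @ diag([1.5733974706782576, 0.004516554357185003]) @ [[0.60, 0.8], [-0.80, 0.6]]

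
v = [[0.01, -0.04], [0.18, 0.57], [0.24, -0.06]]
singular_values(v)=[0.6, 0.25]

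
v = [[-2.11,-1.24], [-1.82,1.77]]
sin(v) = [[-0.36, -0.32], [-0.46, 0.63]]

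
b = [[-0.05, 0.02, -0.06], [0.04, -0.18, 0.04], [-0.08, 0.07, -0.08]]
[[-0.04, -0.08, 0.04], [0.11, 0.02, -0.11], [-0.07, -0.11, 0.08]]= b @ [[0.07, 0.69, -0.19], [-0.50, 0.22, 0.53], [0.4, 0.85, -0.29]]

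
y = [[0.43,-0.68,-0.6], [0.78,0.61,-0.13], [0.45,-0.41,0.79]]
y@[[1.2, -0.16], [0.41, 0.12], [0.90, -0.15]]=[[-0.3, -0.06], [1.07, -0.03], [1.08, -0.24]]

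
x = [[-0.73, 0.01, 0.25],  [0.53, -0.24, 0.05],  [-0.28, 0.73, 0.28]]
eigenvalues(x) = [(-0.55+0.28j), (-0.55-0.28j), (0.41+0j)]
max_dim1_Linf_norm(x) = 0.73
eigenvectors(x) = [[(-0.25+0.38j), (-0.25-0.38j), 0.21+0.00j], [0.62-0.09j, (0.62+0.09j), (0.25+0j)], [(-0.63+0j), -0.63-0.00j, 0.95+0.00j]]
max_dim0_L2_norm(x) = 0.94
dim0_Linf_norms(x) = [0.73, 0.73, 0.28]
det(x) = 0.15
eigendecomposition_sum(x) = [[(-0.37-0.09j), -0.03-0.19j, (0.09+0.07j)], [(0.25+0.46j), -0.16+0.21j, (-0.01-0.16j)], [(-0.18-0.5j), 0.20-0.18j, -0.01+0.16j]] + [[-0.37+0.09j, (-0.03+0.19j), 0.09-0.07j], [0.25-0.46j, -0.16-0.21j, (-0.01+0.16j)], [-0.18+0.50j, (0.2+0.18j), (-0.01-0.16j)]] + [[(0.02-0j), 0.08-0.00j, (0.07+0j)], [0.02-0.00j, (0.09-0j), (0.08+0j)], [0.08-0.00j, 0.34-0.00j, (0.3+0j)]]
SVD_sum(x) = [[-0.53,0.35,0.18], [0.43,-0.29,-0.15], [-0.55,0.37,0.19]] + [[-0.22, -0.31, -0.04], [0.07, 0.09, 0.01], [0.26, 0.37, 0.05]] + [[0.02, -0.03, 0.11], [0.03, -0.05, 0.19], [0.01, -0.01, 0.04]]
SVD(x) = [[-0.6, 0.63, -0.49], [0.49, -0.19, -0.85], [-0.63, -0.75, -0.20]] @ diag([1.0951095269619797, 0.6116108292542565, 0.22992894010113185]) @ [[0.8, -0.53, -0.28], [-0.58, -0.81, -0.1], [-0.17, 0.24, -0.96]]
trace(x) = -0.69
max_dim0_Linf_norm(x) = 0.73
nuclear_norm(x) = 1.94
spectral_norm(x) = 1.10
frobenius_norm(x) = 1.28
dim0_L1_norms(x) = [1.54, 0.98, 0.58]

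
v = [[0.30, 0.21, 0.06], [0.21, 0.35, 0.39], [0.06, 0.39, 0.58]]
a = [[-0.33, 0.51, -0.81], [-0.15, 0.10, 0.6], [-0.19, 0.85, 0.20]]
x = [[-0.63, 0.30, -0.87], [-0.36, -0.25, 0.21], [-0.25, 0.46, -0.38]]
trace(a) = -0.03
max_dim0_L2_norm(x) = 0.97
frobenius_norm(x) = 1.38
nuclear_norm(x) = 1.99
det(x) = 0.14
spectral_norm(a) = 1.14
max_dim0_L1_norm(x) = 1.46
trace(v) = 1.23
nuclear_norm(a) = 2.27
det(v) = -0.00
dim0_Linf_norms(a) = [0.33, 0.85, 0.81]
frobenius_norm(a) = 1.49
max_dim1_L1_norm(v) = 1.03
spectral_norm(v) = 0.92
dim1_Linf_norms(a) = [0.81, 0.6, 0.85]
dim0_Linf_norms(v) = [0.3, 0.39, 0.58]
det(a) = 0.21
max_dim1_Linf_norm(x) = 0.87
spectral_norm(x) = 1.26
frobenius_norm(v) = 0.97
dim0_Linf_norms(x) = [0.63, 0.46, 0.87]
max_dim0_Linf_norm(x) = 0.87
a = x + v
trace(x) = -1.26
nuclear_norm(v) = 1.24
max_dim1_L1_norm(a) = 1.65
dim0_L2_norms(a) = [0.41, 1.0, 1.03]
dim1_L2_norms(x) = [1.12, 0.49, 0.65]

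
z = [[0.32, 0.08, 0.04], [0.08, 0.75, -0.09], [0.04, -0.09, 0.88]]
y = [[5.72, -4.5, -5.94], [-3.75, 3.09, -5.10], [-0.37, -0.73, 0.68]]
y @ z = [[1.23,-2.38,-4.59], [-1.16,2.48,-4.92], [-0.15,-0.64,0.65]]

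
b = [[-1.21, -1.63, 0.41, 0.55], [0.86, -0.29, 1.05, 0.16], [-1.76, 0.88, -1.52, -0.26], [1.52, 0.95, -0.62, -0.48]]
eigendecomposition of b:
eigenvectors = [[0.02+0.53j, (0.02-0.53j), 0.12+0.00j, 0.34+0.00j],  [0.32+0.04j, 0.32-0.04j, 0.19+0.00j, -0.19+0.00j],  [(-0.56+0j), -0.56-0.00j, -0.19+0.00j, (-0.51+0j)],  [(0.04-0.54j), 0.04+0.54j, (0.96+0j), (0.77+0j)]]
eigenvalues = [(-1.94+1.35j), (-1.94-1.35j), (0.01+0j), (0.36+0j)]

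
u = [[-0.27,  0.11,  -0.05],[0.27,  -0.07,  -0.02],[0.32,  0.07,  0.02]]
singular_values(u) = [0.5, 0.14, 0.05]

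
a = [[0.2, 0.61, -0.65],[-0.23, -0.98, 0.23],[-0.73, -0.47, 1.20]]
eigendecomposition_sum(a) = [[0.29, 0.18, -0.55], [-0.09, -0.05, 0.17], [-0.64, -0.40, 1.23]] + [[-0.18, -0.1, -0.07],[0.03, 0.02, 0.01],[-0.09, -0.05, -0.03]] + [[0.10, 0.53, -0.03],[-0.17, -0.94, 0.05],[-0.0, -0.03, 0.00]]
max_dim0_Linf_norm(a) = 1.2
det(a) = 0.25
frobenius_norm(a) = 2.02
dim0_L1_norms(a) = [1.16, 2.06, 2.08]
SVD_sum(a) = [[0.36, 0.52, -0.63], [-0.33, -0.48, 0.58], [-0.57, -0.82, 1.0]] + [[-0.03, 0.09, 0.06], [0.16, -0.51, -0.32], [-0.11, 0.35, 0.22]] + [[-0.13, 0.0, -0.07], [-0.06, 0.00, -0.03], [-0.05, 0.00, -0.03]]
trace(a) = 0.42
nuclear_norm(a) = 2.80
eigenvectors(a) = [[-0.41,0.90,0.49], [0.12,-0.14,-0.87], [0.91,0.42,-0.02]]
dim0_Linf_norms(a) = [0.73, 0.98, 1.2]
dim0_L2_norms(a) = [0.79, 1.25, 1.38]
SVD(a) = [[-0.48, 0.14, 0.87], [0.44, -0.81, 0.38], [0.76, 0.56, 0.33]] @ diag([1.8668376061889183, 0.7610986104818424, 0.17391451130207106]) @ [[-0.4, -0.58, 0.71], [-0.26, 0.81, 0.52], [-0.88, 0.03, -0.48]]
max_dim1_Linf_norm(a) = 1.2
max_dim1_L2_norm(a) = 1.48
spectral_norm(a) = 1.87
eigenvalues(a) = [1.46, -0.2, -0.84]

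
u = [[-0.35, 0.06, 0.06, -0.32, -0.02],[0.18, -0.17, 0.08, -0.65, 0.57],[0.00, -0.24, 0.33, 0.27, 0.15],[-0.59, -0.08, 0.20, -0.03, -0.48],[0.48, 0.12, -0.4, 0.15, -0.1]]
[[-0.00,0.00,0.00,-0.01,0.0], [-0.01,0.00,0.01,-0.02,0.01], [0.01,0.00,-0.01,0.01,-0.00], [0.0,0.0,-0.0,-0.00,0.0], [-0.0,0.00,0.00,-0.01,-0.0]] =u@[[-0.01, 0.00, 0.01, -0.01, 0.0], [0.02, -0.0, -0.02, 0.03, -0.01], [0.01, -0.0, -0.01, 0.02, -0.00], [0.02, -0.0, -0.02, 0.04, -0.01], [0.01, -0.0, -0.01, 0.02, -0.00]]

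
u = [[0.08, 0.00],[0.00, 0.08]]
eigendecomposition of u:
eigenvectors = [[1.0, 0.00], [0.00, 1.00]]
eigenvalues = [0.08, 0.08]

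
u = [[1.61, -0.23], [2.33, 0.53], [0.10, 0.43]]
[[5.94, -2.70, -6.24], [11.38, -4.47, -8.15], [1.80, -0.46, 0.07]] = u@[[4.15, -1.77, -3.73], [3.23, -0.65, 1.02]]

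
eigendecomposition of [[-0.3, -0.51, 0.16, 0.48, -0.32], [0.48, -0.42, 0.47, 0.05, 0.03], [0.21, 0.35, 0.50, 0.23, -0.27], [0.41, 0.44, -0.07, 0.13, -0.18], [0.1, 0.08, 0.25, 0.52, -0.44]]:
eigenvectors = [[0.65+0.00j, 0.65-0.00j, (0.15+0j), (0.03+0j), -0.21+0.00j], [-0.06-0.55j, (-0.06+0.55j), (-0.37+0j), 0.14+0.00j, (-0.06+0j)], [-0.05+0.16j, (-0.05-0.16j), -0.89+0.00j, -0.02+0.00j, 0.26+0.00j], [-0.36+0.15j, (-0.36-0.15j), (0.01+0j), (0.66+0j), (-0.75+0j)], [(0.23+0.19j), 0.23-0.19j, -0.24+0.00j, (0.74+0j), (-0.57+0j)]]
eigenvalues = [(-0.64+0.49j), (-0.64-0.49j), (0.53+0j), (0.04+0j), (0.17+0j)]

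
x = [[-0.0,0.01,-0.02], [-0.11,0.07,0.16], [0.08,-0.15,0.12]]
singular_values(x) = [0.21, 0.21, 0.0]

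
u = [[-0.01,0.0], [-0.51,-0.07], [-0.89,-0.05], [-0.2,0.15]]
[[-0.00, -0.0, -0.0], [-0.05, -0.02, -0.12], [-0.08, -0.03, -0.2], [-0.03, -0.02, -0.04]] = u @ [[0.1, 0.04, 0.22],[-0.08, -0.07, 0.05]]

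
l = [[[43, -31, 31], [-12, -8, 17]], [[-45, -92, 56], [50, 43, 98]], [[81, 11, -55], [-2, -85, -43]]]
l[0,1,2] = 17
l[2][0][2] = -55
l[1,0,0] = -45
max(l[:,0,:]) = 81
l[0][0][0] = 43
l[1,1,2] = 98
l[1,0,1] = -92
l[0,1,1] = -8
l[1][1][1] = 43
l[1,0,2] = 56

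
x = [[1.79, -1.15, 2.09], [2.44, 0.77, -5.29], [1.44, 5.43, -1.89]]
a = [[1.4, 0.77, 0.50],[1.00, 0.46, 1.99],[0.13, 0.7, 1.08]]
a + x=[[3.19, -0.38, 2.59], [3.44, 1.23, -3.3], [1.57, 6.13, -0.81]]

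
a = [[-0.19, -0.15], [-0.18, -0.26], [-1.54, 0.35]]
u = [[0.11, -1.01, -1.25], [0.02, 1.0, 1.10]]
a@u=[[-0.02,  0.04,  0.07],[-0.02,  -0.08,  -0.06],[-0.16,  1.91,  2.31]]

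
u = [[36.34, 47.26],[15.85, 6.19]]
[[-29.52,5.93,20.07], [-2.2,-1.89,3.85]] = u @ [[0.15,-0.24,0.11],  [-0.74,0.31,0.34]]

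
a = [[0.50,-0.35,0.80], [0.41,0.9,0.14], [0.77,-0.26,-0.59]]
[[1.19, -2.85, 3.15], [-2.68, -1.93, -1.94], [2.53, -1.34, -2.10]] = a@[[1.41, -3.21, -0.85], [-3.48, -0.41, -2.31], [-0.92, -1.74, 3.46]]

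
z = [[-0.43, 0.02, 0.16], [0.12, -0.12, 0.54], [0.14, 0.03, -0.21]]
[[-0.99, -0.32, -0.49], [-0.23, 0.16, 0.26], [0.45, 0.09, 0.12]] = z @ [[1.85, 0.87, 1.15], [-1.04, 0.70, -0.59], [-1.06, 0.25, 0.1]]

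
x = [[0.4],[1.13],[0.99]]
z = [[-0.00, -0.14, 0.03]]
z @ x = [[-0.13]]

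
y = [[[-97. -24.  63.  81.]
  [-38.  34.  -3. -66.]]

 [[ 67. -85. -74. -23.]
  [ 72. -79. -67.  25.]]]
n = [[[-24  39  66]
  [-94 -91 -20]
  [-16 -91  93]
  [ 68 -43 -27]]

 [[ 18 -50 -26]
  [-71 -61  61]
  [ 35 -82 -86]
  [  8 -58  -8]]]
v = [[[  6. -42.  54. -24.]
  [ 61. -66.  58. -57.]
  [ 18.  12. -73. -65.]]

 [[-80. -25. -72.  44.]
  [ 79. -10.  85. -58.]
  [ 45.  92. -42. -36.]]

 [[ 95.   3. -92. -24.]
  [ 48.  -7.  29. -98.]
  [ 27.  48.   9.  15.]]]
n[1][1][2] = 61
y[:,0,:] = [[-97.0, -24.0, 63.0, 81.0], [67.0, -85.0, -74.0, -23.0]]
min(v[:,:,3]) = -98.0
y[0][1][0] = -38.0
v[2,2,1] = 48.0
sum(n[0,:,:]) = -140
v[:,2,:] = [[18.0, 12.0, -73.0, -65.0], [45.0, 92.0, -42.0, -36.0], [27.0, 48.0, 9.0, 15.0]]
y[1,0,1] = -85.0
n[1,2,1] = -82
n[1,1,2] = 61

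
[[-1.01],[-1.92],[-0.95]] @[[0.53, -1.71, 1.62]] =[[-0.54, 1.73, -1.64], [-1.02, 3.28, -3.11], [-0.50, 1.62, -1.54]]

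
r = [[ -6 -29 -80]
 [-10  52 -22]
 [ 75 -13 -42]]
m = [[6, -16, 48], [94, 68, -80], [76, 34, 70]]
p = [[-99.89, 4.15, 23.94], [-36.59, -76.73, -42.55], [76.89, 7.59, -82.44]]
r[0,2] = -80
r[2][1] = -13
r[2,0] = 75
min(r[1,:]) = -22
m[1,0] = 94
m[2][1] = 34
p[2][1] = 7.59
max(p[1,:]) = -36.59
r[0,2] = -80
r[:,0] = [-6, -10, 75]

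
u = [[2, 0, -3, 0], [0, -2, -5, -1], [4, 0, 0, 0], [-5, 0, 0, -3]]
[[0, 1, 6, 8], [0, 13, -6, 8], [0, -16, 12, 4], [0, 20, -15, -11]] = u @ [[0, -4, 3, 1], [0, 1, 3, 0], [0, -3, 0, -2], [0, 0, 0, 2]]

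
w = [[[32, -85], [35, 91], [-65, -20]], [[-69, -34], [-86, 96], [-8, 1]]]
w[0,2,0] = -65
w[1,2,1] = 1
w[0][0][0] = 32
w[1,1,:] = [-86, 96]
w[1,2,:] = [-8, 1]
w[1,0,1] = -34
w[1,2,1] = 1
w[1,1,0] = -86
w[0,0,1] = -85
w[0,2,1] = -20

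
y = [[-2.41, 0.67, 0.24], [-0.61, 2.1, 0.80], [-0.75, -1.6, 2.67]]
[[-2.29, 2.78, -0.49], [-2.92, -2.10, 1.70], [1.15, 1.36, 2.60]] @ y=[[4.19, 5.09, 0.37],[7.04, -9.09, 2.16],[-5.55, -0.53, 8.31]]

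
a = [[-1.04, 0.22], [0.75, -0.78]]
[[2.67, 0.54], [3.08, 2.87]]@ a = [[-2.37, 0.17], [-1.05, -1.56]]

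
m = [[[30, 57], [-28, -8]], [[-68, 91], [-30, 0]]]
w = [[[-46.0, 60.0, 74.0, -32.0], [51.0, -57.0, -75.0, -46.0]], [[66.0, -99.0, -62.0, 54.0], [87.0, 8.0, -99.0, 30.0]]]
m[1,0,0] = -68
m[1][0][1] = 91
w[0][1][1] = -57.0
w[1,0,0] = 66.0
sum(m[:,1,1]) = -8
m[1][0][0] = -68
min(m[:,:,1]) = -8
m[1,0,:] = [-68, 91]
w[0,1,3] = -46.0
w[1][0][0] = 66.0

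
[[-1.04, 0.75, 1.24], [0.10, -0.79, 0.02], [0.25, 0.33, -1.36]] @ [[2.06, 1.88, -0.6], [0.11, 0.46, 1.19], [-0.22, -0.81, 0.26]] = [[-2.33, -2.61, 1.84], [0.11, -0.19, -0.99], [0.85, 1.72, -0.11]]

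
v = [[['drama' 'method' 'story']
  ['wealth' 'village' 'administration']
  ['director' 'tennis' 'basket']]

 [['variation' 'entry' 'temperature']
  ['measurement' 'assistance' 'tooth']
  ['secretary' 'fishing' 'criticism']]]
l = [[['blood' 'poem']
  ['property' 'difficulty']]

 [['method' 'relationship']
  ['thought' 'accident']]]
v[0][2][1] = 'tennis'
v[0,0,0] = 'drama'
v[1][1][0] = 'measurement'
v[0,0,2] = 'story'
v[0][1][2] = 'administration'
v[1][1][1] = 'assistance'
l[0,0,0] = 'blood'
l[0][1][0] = 'property'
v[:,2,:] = [['director', 'tennis', 'basket'], ['secretary', 'fishing', 'criticism']]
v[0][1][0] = 'wealth'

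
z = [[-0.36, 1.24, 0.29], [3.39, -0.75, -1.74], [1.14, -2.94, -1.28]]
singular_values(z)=[4.79, 2.34, 0.16]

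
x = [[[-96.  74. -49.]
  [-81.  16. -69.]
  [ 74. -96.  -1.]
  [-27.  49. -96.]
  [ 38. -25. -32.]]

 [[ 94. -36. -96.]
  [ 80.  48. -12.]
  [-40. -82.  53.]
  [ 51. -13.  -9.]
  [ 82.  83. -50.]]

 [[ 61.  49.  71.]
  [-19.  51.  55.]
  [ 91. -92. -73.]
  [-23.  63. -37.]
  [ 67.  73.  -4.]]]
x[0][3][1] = 49.0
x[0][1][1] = 16.0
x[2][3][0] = -23.0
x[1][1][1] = 48.0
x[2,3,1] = 63.0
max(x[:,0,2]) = 71.0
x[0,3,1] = 49.0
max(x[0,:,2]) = -1.0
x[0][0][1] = 74.0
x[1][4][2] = -50.0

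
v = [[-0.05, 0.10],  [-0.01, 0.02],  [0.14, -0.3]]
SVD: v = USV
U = [[-0.32, -0.93], [-0.06, -0.19], [0.95, -0.33]]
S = [0.35, 0.0]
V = [[0.43, -0.90], [0.9, 0.43]]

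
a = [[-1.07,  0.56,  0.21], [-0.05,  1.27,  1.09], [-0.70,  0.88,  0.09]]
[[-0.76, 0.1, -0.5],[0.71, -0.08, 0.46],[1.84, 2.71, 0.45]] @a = [[1.16, -0.74, -0.1], [-1.08, 0.7, 0.10], [-2.42, 4.87, 3.38]]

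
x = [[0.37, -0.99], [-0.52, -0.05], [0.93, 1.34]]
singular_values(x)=[1.79, 0.92]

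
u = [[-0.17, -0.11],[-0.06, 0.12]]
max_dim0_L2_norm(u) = 0.18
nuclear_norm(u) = 0.34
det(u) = -0.03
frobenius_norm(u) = 0.24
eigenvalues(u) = [-0.19, 0.14]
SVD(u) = [[-0.99,0.13],[0.13,0.99]] @ diag([0.2034327021990435, 0.13272202408038872]) @ [[0.79, 0.61], [-0.61, 0.79]]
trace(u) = -0.05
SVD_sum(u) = [[-0.16,-0.12],[0.02,0.02]] + [[-0.01, 0.01], [-0.08, 0.1]]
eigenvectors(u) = [[-0.98,  0.33], [-0.19,  -0.94]]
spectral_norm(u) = 0.20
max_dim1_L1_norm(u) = 0.28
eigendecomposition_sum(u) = [[-0.18, -0.06], [-0.03, -0.01]] + [[0.01, -0.05], [-0.03, 0.13]]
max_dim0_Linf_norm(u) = 0.17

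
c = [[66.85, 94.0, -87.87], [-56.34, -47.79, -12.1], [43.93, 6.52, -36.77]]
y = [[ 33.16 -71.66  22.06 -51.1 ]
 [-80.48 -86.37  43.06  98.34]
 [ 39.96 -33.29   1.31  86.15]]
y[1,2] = 43.06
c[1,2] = -12.1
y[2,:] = [39.96, -33.29, 1.31, 86.15]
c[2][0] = 43.93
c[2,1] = 6.52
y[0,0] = 33.16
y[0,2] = 22.06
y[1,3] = 98.34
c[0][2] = -87.87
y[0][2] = 22.06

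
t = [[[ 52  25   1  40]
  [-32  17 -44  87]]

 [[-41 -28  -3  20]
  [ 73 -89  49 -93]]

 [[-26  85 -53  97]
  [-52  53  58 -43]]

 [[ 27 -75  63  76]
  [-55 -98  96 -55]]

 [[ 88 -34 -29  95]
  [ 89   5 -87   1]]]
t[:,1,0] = [-32, 73, -52, -55, 89]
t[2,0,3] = 97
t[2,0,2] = -53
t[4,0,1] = -34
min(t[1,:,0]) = -41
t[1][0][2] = -3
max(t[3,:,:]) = 96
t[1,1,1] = -89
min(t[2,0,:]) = -53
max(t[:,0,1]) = 85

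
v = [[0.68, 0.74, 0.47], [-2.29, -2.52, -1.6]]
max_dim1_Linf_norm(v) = 2.52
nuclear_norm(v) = 3.93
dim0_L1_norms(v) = [2.97, 3.26, 2.07]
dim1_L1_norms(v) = [1.89, 6.41]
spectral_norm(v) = 3.92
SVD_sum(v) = [[0.68, 0.74, 0.47], [-2.29, -2.52, -1.6]] + [[0.00, -0.00, -0.0],[0.0, -0.0, -0.0]]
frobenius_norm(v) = 3.92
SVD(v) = [[-0.28, 0.96],  [0.96, 0.28]] @ diag([3.9224185942263787, 0.005689610457675241]) @ [[-0.61, -0.67, -0.43], [0.79, -0.53, -0.31]]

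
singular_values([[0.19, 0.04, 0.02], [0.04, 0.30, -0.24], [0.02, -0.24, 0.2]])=[0.5, 0.2, 0.0]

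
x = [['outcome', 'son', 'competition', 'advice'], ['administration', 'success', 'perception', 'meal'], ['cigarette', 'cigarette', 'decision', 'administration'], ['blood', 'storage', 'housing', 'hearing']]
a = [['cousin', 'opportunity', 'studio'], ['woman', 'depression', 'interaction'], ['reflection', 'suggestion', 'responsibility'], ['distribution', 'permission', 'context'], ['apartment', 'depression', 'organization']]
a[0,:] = ['cousin', 'opportunity', 'studio']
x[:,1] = ['son', 'success', 'cigarette', 'storage']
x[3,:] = ['blood', 'storage', 'housing', 'hearing']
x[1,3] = 'meal'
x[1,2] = 'perception'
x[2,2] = 'decision'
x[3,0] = 'blood'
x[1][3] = 'meal'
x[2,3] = 'administration'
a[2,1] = 'suggestion'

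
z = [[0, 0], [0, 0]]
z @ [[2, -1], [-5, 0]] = [[0, 0], [0, 0]]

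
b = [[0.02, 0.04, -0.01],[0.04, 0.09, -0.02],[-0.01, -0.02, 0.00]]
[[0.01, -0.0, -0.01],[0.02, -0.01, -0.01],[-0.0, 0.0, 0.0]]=b @ [[0.07, 0.19, 0.06],[0.19, -0.17, -0.12],[0.18, -0.08, 0.27]]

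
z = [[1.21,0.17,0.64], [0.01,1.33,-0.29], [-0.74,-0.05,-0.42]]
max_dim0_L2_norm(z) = 1.42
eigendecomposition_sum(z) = [[0.01,  -0.0,  0.02], [-0.0,  0.0,  -0.01], [-0.02,  0.00,  -0.04]] + [[1.07, -0.26, 0.64], [-0.35, 0.09, -0.21], [-0.65, 0.16, -0.39]] + [[0.13, 0.43, -0.02], [0.37, 1.24, -0.07], [-0.06, -0.21, 0.01]]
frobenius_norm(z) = 2.12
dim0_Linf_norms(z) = [1.21, 1.33, 0.64]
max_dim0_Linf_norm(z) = 1.33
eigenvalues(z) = [-0.03, 0.76, 1.38]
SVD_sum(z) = [[1.21,0.17,0.64], [0.04,0.01,0.02], [-0.74,-0.11,-0.4]] + [[0.00,-0.0,0.00], [-0.03,1.32,-0.31], [-0.00,0.06,-0.01]] + [[0.00, -0.0, -0.01], [-0.0, 0.0, 0.00], [0.0, -0.00, -0.01]]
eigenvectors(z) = [[0.47, 0.82, 0.33], [-0.19, -0.27, 0.93], [-0.86, -0.5, -0.16]]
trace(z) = 2.12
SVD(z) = [[-0.85, 0.0, 0.53], [-0.03, -1.00, -0.04], [0.52, -0.04, 0.85]] @ diag([1.6207798304787648, 1.362030322037286, 0.012088960428131292]) @ [[-0.87, -0.13, -0.47],[0.02, -0.97, 0.23],[0.48, -0.19, -0.85]]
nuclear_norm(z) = 2.99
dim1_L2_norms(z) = [1.38, 1.36, 0.85]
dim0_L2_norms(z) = [1.42, 1.34, 0.82]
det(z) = -0.03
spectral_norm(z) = 1.62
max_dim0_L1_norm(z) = 1.96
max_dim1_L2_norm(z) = 1.38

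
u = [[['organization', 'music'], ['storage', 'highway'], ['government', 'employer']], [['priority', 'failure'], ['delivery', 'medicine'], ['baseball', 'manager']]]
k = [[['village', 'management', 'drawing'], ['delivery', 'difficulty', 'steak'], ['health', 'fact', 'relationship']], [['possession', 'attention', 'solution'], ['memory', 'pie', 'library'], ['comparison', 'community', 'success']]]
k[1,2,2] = 'success'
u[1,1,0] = 'delivery'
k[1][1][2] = 'library'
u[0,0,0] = 'organization'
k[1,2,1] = 'community'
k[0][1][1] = 'difficulty'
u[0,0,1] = 'music'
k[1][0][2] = 'solution'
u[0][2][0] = 'government'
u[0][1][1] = 'highway'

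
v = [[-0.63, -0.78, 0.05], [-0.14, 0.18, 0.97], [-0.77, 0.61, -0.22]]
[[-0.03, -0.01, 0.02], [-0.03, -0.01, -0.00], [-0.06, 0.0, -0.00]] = v@ [[0.07, 0.01, -0.01], [-0.02, 0.01, -0.02], [-0.02, -0.01, 0.00]]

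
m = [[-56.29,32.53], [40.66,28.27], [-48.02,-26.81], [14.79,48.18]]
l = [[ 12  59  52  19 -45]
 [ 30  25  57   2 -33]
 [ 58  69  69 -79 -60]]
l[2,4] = -60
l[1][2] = 57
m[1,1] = 28.27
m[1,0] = 40.66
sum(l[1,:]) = 81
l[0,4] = -45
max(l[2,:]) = 69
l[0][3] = 19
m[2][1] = -26.81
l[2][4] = -60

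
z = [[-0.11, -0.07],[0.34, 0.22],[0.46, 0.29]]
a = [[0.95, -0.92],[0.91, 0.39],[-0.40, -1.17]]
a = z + [[1.06,-0.85], [0.57,0.17], [-0.86,-1.46]]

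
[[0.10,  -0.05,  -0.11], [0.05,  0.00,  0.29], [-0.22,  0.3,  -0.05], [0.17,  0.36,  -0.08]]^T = [[0.1,0.05,-0.22,0.17], [-0.05,0.0,0.30,0.36], [-0.11,0.29,-0.05,-0.08]]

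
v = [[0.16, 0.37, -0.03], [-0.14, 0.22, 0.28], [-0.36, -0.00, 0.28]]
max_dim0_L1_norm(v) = 0.66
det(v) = -0.02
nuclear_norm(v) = 1.07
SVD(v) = [[-0.16, -0.88, 0.45], [0.57, -0.46, -0.68], [0.8, 0.15, 0.58]] @ diag([0.5594406284837329, 0.44844292023755955, 0.06103384708942886]) @ [[-0.71, 0.12, 0.7], [-0.29, -0.95, -0.13], [-0.65, 0.3, -0.70]]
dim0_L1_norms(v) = [0.66, 0.59, 0.59]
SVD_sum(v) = [[0.06,-0.01,-0.06],[-0.23,0.04,0.22],[-0.32,0.05,0.31]] + [[0.11, 0.37, 0.05],[0.06, 0.19, 0.03],[-0.02, -0.06, -0.01]] + [[-0.02, 0.01, -0.02], [0.03, -0.01, 0.03], [-0.02, 0.01, -0.02]]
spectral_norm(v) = 0.56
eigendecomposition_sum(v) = [[(0.09+0.13j), 0.17-0.03j, -0.00-0.14j], [-0.08+0.16j, 0.12+0.14j, 0.13-0.08j], [(-0.17+0.06j), -0.02+0.19j, (0.15+0.04j)]] + [[(0.09-0.13j),0.17+0.03j,(-0+0.14j)], [-0.08-0.16j,(0.12-0.14j),(0.13+0.08j)], [-0.17-0.06j,(-0.02-0.19j),(0.15-0.04j)]] + [[-0.02+0.00j, (0.03+0j), -0.03+0.00j], [0.01-0.00j, (-0.02-0j), 0.01-0.00j], [-0.02+0.00j, 0.03+0.00j, -0.03+0.00j]]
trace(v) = 0.66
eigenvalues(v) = [(0.36+0.31j), (0.36-0.31j), (-0.07+0j)]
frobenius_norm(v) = 0.72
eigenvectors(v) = [[(0.14+0.53j), 0.14-0.53j, 0.65+0.00j], [-0.42+0.41j, -0.42-0.41j, -0.34+0.00j], [(-0.6+0j), (-0.6-0j), (0.68+0j)]]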